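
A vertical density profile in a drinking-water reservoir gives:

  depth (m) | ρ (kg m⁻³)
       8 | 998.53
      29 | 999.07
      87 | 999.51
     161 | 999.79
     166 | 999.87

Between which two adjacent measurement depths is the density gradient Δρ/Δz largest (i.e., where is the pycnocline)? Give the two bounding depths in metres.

8–29 m

Compute the density gradient over each adjacent pair:
  8–29 m: Δρ/Δz = 0.54/21 = 0.026 kg m⁻⁴
  29–87 m: Δρ/Δz = 0.44/58 = 7.6 × 10⁻³ kg m⁻⁴
  87–161 m: Δρ/Δz = 0.28/74 = 3.8 × 10⁻³ kg m⁻⁴
  161–166 m: Δρ/Δz = 0.08/5 = 0.016 kg m⁻⁴
The largest gradient is in the 8–29 m interval — the pycnocline.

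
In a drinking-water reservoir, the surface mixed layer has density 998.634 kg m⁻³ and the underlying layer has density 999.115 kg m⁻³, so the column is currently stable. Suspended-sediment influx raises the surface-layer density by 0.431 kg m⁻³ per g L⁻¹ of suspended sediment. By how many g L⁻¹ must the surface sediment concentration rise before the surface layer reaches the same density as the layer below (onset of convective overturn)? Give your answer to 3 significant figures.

Density deficit of the surface layer: 999.115 − 998.634 = 0.481 kg m⁻³.
Required change = 0.481 / 0.431 = 1.12 g L⁻¹.

1.12 g L⁻¹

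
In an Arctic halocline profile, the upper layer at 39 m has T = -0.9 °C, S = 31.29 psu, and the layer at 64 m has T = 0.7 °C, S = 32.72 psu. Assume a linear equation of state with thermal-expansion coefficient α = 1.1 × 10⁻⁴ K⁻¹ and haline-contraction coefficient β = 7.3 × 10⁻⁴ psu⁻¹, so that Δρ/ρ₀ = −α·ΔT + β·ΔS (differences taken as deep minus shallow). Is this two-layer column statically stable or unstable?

ΔT = 0.7 − -0.9 = +1.6 K and ΔS = 32.72 − 31.29 = +1.43 psu (deep − shallow).
−αΔT = -1.76 × 10⁻⁴; βΔS = 1.0439 × 10⁻³; sum Δρ/ρ₀ = 8.679 × 10⁻⁴.
Δρ/ρ₀ > 0, so Δρ > 0: deeper water is denser → statically stable.

stable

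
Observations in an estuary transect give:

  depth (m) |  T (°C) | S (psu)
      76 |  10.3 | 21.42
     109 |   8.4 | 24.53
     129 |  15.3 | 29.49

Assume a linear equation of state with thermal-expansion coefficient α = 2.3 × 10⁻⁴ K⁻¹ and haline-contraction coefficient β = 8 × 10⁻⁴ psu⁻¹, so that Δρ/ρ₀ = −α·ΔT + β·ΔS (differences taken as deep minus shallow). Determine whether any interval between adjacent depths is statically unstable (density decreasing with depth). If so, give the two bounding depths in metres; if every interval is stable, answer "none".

none

Evaluate Δρ/ρ₀ = −αΔT + βΔS across each adjacent pair:
  76–109 m: −αΔT+βΔS = −(2.3 × 10⁻⁴)(-1.9)+(8 × 10⁻⁴)(+3.11) = 2.9 × 10⁻³ → stable
  109–129 m: −αΔT+βΔS = −(2.3 × 10⁻⁴)(+6.9)+(8 × 10⁻⁴)(+4.96) = 2.4 × 10⁻³ → stable
Every interval has Δρ > 0: the column is stably stratified throughout.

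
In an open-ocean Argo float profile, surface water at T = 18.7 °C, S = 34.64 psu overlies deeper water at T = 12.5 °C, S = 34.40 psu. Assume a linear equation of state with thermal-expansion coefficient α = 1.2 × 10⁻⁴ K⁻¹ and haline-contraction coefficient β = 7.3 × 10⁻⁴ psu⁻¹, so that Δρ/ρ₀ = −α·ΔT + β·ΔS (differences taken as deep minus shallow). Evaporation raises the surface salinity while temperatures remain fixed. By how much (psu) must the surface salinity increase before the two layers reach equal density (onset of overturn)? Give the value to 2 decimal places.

0.78 psu

Neutral buoyancy requires −α(T_deep − T_surf) + β(S_deep − S_surf′) = 0.
S_surf′ = S_deep − (α/β)·ΔT = 34.40 − (1.2 × 10⁻⁴/7.3 × 10⁻⁴)·(-6.2) = 35.4192 psu.
Increase required: 35.4192 − 34.64 = 0.7792 psu.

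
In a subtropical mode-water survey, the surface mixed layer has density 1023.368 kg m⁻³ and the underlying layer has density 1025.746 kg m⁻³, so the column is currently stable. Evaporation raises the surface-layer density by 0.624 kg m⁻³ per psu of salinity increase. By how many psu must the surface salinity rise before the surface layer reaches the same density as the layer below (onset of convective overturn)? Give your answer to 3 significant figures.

3.81 psu

Density deficit of the surface layer: 1025.746 − 1023.368 = 2.378 kg m⁻³.
Required change = 2.378 / 0.624 = 3.81 psu.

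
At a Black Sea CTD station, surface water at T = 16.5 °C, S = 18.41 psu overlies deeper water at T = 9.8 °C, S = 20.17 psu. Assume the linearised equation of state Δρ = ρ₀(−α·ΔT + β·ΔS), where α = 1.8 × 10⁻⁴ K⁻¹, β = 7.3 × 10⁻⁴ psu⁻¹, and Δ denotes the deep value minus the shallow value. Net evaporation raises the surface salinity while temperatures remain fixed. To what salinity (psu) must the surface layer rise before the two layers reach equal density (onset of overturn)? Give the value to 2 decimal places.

Neutral buoyancy requires −α(T_deep − T_surf) + β(S_deep − S_surf′) = 0.
S_surf′ = S_deep − (α/β)·ΔT = 20.17 − (1.8 × 10⁻⁴/7.3 × 10⁻⁴)·(-6.7) = 21.8221 psu.
Increase required: 21.8221 − 18.41 = 3.4121 psu.

21.82 psu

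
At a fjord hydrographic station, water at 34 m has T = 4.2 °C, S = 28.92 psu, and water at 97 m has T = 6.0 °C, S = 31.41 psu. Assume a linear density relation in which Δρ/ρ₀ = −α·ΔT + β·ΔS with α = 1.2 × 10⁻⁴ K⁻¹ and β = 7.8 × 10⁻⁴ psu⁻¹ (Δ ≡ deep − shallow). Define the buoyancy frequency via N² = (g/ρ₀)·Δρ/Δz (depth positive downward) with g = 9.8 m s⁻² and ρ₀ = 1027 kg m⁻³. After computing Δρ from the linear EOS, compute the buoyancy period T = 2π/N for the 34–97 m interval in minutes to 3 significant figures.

ΔT = +1.8 K, ΔS = +2.49 psu (deep − shallow).
Δρ/ρ₀ = −αΔT + βΔS = -2.16 × 10⁻⁴ + 1.9422 × 10⁻³ = 1.7262 × 10⁻³, so Δρ ≈ 1.773 kg m⁻³.
N² = (g/ρ₀)·Δρ/Δz = g·(Δρ/ρ₀)/Δz = 9.8 × 1.7262 × 10⁻³ / 63 = 2.6852 × 10⁻⁴ s⁻².
N = √(2.6852 × 10⁻⁴) = 0.016387 rad s⁻¹ → T = 2π/N = 383.42 s = 6.3903 min ≈ 6.39 min.

6.39 min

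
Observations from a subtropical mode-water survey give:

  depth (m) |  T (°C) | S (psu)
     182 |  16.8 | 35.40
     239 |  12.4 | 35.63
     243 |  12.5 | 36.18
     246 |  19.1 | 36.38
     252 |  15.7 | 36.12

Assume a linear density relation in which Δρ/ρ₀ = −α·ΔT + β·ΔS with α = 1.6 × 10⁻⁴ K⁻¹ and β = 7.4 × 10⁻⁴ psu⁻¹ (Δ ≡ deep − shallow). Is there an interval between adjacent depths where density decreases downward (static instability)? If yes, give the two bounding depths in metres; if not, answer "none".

Evaluate Δρ/ρ₀ = −αΔT + βΔS across each adjacent pair:
  182–239 m: −αΔT+βΔS = −(1.6 × 10⁻⁴)(-4.4)+(7.4 × 10⁻⁴)(+0.23) = 8.7 × 10⁻⁴ → stable
  239–243 m: −αΔT+βΔS = −(1.6 × 10⁻⁴)(+0.1)+(7.4 × 10⁻⁴)(+0.55) = 3.9 × 10⁻⁴ → stable
  243–246 m: −αΔT+βΔS = −(1.6 × 10⁻⁴)(+6.6)+(7.4 × 10⁻⁴)(+0.20) = -9.1 × 10⁻⁴ → UNSTABLE
  246–252 m: −αΔT+βΔS = −(1.6 × 10⁻⁴)(-3.4)+(7.4 × 10⁻⁴)(-0.26) = 3.5 × 10⁻⁴ → stable
The 243–246 m interval has Δρ < 0: lighter water underlies denser water.

243–246 m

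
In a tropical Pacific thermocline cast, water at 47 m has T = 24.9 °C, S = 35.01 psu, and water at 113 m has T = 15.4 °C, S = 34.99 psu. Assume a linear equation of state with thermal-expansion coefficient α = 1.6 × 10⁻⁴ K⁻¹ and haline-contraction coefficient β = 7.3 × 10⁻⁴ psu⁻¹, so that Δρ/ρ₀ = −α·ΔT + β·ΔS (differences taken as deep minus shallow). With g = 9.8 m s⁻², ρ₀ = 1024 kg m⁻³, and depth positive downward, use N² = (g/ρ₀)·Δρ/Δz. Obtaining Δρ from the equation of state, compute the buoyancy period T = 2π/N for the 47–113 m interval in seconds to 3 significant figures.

420 s

ΔT = -9.5 K, ΔS = -0.02 psu (deep − shallow).
Δρ/ρ₀ = −αΔT + βΔS = 1.52 × 10⁻³ − 1.46 × 10⁻⁵ = 1.5054 × 10⁻³, so Δρ ≈ 1.542 kg m⁻³.
N² = (g/ρ₀)·Δρ/Δz = g·(Δρ/ρ₀)/Δz = 9.8 × 1.5054 × 10⁻³ / 66 = 2.2353 × 10⁻⁴ s⁻².
N = √(2.2353 × 10⁻⁴) = 0.014951 rad s⁻¹ → T = 2π/N = 420.25 s ≈ 420 s.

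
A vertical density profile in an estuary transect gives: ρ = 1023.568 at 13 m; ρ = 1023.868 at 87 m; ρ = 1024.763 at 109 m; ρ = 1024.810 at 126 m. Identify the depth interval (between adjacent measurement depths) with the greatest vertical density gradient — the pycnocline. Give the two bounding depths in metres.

Compute the density gradient over each adjacent pair:
  13–87 m: Δρ/Δz = 0.300/74 = 4.1 × 10⁻³ kg m⁻⁴
  87–109 m: Δρ/Δz = 0.895/22 = 0.041 kg m⁻⁴
  109–126 m: Δρ/Δz = 0.047/17 = 2.8 × 10⁻³ kg m⁻⁴
The largest gradient is in the 87–109 m interval — the pycnocline.

87–109 m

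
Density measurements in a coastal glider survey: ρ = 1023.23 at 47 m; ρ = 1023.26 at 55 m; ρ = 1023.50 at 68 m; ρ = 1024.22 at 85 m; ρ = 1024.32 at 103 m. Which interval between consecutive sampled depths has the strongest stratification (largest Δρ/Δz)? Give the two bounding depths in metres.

68–85 m

Compute the density gradient over each adjacent pair:
  47–55 m: Δρ/Δz = 0.03/8 = 3.7 × 10⁻³ kg m⁻⁴
  55–68 m: Δρ/Δz = 0.24/13 = 0.018 kg m⁻⁴
  68–85 m: Δρ/Δz = 0.72/17 = 0.042 kg m⁻⁴
  85–103 m: Δρ/Δz = 0.10/18 = 5.6 × 10⁻³ kg m⁻⁴
The largest gradient is in the 68–85 m interval — the pycnocline.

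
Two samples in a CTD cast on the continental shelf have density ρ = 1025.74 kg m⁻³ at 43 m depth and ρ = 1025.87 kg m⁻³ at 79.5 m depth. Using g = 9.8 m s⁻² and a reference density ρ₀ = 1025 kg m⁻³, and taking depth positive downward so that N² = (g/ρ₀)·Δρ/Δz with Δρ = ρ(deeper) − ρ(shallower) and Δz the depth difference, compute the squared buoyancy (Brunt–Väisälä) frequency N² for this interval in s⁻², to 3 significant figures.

Δρ = 1025.87 − 1025.74 = 0.13 kg m⁻³ over Δz = 79.5 − 43 = 36.5 m.
N² = (9.8/1025) × (0.13/36.5) = 3.4053 × 10⁻⁵ s⁻² ≈ 3.41 × 10⁻⁵ s⁻².
A positive N² confirms static stability across the interval.

3.41 × 10⁻⁵ s⁻²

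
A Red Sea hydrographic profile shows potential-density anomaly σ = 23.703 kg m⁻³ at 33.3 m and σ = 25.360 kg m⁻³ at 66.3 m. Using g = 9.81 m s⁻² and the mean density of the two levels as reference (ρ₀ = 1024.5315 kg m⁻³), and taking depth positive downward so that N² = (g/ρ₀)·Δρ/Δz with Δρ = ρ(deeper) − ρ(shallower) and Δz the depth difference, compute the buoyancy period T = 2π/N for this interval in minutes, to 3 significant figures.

4.78 min

Δρ = 1025.360 − 1023.703 = 1.657 kg m⁻³ over Δz = 66.3 − 33.3 = 33 m.
N² = (9.81/1024.5315) × (1.657/33) = 4.8079 × 10⁻⁴ s⁻².
N = √(4.8079 × 10⁻⁴) = 0.021927 rad s⁻¹, so T = 2π/N = 286.55 s = 4.7758 min ≈ 4.78 min.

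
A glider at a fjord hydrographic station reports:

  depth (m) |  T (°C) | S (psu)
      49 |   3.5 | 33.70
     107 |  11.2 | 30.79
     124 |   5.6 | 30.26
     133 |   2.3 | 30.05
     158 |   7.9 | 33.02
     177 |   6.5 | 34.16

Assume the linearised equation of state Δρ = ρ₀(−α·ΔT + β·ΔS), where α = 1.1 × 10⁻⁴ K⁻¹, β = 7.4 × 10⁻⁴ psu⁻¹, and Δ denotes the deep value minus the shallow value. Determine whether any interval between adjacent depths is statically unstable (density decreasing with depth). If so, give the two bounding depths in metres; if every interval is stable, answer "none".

Evaluate Δρ/ρ₀ = −αΔT + βΔS across each adjacent pair:
  49–107 m: −αΔT+βΔS = −(1.1 × 10⁻⁴)(+7.7)+(7.4 × 10⁻⁴)(-2.91) = -3.0 × 10⁻³ → UNSTABLE
  107–124 m: −αΔT+βΔS = −(1.1 × 10⁻⁴)(-5.6)+(7.4 × 10⁻⁴)(-0.53) = 2.2 × 10⁻⁴ → stable
  124–133 m: −αΔT+βΔS = −(1.1 × 10⁻⁴)(-3.3)+(7.4 × 10⁻⁴)(-0.21) = 2.1 × 10⁻⁴ → stable
  133–158 m: −αΔT+βΔS = −(1.1 × 10⁻⁴)(+5.6)+(7.4 × 10⁻⁴)(+2.97) = 1.6 × 10⁻³ → stable
  158–177 m: −αΔT+βΔS = −(1.1 × 10⁻⁴)(-1.4)+(7.4 × 10⁻⁴)(+1.14) = 1.0 × 10⁻³ → stable
The 49–107 m interval has Δρ < 0: lighter water underlies denser water.

49–107 m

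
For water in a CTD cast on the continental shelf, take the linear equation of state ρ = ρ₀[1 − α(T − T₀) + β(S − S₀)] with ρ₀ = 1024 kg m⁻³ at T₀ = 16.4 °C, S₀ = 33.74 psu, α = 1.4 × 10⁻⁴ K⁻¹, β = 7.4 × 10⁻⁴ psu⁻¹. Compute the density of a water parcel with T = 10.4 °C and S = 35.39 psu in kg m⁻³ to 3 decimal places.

T − T₀ = -6.0 K, S − S₀ = +1.65 psu.
Bracket = 1 − α·(-6.0) + β·(+1.65) = 1 + (2.061 × 10⁻³) = 1.0020610.
ρ = 1024 × 1.0020610 = 1026.110 kg m⁻³.

1026.110 kg m⁻³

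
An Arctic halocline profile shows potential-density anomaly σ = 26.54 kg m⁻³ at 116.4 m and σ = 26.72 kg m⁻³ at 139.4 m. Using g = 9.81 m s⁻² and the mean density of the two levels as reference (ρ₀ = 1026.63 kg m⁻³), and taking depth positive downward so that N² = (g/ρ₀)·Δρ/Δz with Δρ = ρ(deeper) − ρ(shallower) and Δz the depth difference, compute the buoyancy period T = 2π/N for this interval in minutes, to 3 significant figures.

12.1 min

Δρ = 1026.72 − 1026.54 = 0.18 kg m⁻³ over Δz = 139.4 − 116.4 = 23 m.
N² = (9.81/1026.63) × (0.18/23) = 7.4782 × 10⁻⁵ s⁻².
N = √(7.4782 × 10⁻⁵) = 8.6477 × 10⁻³ rad s⁻¹, so T = 2π/N = 726.57 s = 12.110 min ≈ 12.1 min.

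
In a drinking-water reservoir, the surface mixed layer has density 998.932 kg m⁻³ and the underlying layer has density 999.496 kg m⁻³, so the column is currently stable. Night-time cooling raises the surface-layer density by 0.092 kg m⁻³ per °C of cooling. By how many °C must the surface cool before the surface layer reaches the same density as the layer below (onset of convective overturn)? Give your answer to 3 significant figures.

Density deficit of the surface layer: 999.496 − 998.932 = 0.564 kg m⁻³.
Required change = 0.564 / 0.092 = 6.13 °C.

6.13 °C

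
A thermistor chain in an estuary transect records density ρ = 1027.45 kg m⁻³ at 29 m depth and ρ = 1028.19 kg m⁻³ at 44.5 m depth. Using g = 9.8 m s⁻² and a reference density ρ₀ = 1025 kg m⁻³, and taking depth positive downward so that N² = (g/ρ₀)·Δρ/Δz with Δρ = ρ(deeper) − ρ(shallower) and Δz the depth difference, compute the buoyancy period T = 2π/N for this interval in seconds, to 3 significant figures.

Δρ = 1028.19 − 1027.45 = 0.74 kg m⁻³ over Δz = 44.5 − 29 = 15.5 m.
N² = (9.8/1025) × (0.74/15.5) = 4.5646 × 10⁻⁴ s⁻².
N = √(4.5646 × 10⁻⁴) = 0.021365 rad s⁻¹, so T = 2π/N = 294.09 s ≈ 294 s.

294 s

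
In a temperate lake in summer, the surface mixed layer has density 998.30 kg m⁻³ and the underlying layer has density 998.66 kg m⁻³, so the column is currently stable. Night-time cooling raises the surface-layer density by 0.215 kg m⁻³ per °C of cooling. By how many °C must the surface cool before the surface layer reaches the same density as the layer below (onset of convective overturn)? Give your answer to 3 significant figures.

Density deficit of the surface layer: 998.66 − 998.30 = 0.36 kg m⁻³.
Required change = 0.36 / 0.215 = 1.67 °C.

1.67 °C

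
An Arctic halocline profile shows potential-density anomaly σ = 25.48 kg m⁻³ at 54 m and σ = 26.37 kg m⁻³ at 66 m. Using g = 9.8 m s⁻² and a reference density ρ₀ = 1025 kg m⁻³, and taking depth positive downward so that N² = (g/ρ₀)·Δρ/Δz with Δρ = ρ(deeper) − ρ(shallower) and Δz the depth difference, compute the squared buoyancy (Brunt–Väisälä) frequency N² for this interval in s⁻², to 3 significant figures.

7.09 × 10⁻⁴ s⁻²

Δρ = 1026.37 − 1025.48 = 0.89 kg m⁻³ over Δz = 66 − 54 = 12 m.
N² = (9.8/1025) × (0.89/12) = 7.0911 × 10⁻⁴ s⁻² ≈ 7.09 × 10⁻⁴ s⁻².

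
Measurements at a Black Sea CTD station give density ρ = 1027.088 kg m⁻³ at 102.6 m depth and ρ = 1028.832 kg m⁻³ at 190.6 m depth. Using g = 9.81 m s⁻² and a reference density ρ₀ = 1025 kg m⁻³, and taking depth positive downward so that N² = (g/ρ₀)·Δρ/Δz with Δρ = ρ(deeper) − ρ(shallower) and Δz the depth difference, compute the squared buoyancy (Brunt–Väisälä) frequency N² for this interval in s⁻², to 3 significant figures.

Δρ = 1028.832 − 1027.088 = 1.744 kg m⁻³ over Δz = 190.6 − 102.6 = 88 m.
N² = (9.81/1025) × (1.744/88) = 1.8967 × 10⁻⁴ s⁻² ≈ 1.90 × 10⁻⁴ s⁻².

1.90 × 10⁻⁴ s⁻²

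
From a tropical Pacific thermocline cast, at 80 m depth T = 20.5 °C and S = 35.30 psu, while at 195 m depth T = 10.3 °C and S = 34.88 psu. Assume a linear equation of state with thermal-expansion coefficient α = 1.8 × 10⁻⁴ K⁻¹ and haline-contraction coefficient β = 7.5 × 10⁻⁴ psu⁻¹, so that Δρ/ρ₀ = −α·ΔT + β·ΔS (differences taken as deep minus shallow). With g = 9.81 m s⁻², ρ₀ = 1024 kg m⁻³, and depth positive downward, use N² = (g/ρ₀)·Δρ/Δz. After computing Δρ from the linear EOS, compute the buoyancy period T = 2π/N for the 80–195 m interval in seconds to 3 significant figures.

ΔT = -10.2 K, ΔS = -0.42 psu (deep − shallow).
Δρ/ρ₀ = −αΔT + βΔS = 1.836 × 10⁻³ − 3.15 × 10⁻⁴ = 1.521 × 10⁻³, so Δρ ≈ 1.558 kg m⁻³.
N² = (g/ρ₀)·Δρ/Δz = g·(Δρ/ρ₀)/Δz = 9.81 × 1.521 × 10⁻³ / 115 = 1.2975 × 10⁻⁴ s⁻².
N = √(1.2975 × 10⁻⁴) = 0.011391 rad s⁻¹ → T = 2π/N = 551.59 s ≈ 552 s.

552 s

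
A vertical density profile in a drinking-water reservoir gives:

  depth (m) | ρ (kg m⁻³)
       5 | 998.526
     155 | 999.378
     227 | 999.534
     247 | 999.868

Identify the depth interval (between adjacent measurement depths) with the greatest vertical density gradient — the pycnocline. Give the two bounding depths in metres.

227–247 m

Compute the density gradient over each adjacent pair:
  5–155 m: Δρ/Δz = 0.852/150 = 5.7 × 10⁻³ kg m⁻⁴
  155–227 m: Δρ/Δz = 0.156/72 = 2.2 × 10⁻³ kg m⁻⁴
  227–247 m: Δρ/Δz = 0.334/20 = 0.017 kg m⁻⁴
The largest gradient is in the 227–247 m interval — the pycnocline.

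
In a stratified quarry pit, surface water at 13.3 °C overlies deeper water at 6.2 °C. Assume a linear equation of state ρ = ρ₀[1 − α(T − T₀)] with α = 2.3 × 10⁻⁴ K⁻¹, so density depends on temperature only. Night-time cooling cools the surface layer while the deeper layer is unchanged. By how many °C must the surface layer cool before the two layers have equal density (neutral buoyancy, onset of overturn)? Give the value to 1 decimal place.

With temperature the only control, equal density requires T_surf′ = T_deep.
T_surf′ = 6.2 °C.
Cooling required: 13.3 − 6.2 = 7.1 °C.

7.1 °C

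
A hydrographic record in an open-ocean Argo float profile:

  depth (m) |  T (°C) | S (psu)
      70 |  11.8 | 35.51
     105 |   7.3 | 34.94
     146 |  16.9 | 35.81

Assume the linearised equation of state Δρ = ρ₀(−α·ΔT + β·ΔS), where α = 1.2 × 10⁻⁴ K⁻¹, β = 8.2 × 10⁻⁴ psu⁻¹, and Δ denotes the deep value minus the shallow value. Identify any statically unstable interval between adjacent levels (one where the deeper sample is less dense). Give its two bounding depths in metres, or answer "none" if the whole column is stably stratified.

Evaluate Δρ/ρ₀ = −αΔT + βΔS across each adjacent pair:
  70–105 m: −αΔT+βΔS = −(1.2 × 10⁻⁴)(-4.5)+(8.2 × 10⁻⁴)(-0.57) = 7.3 × 10⁻⁵ → stable
  105–146 m: −αΔT+βΔS = −(1.2 × 10⁻⁴)(+9.6)+(8.2 × 10⁻⁴)(+0.87) = -4.4 × 10⁻⁴ → UNSTABLE
The 105–146 m interval has Δρ < 0: lighter water underlies denser water.

105–146 m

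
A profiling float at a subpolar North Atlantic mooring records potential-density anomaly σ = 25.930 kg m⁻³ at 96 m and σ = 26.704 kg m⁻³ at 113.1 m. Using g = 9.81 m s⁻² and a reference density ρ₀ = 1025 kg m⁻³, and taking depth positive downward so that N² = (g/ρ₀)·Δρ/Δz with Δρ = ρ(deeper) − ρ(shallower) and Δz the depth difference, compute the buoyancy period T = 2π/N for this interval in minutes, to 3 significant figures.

5.03 min

Δρ = 1026.704 − 1025.930 = 0.774 kg m⁻³ over Δz = 113.1 − 96 = 17.1 m.
N² = (9.81/1025) × (0.774/17.1) = 4.3320 × 10⁻⁴ s⁻².
N = √(4.3320 × 10⁻⁴) = 0.020813 rad s⁻¹, so T = 2π/N = 301.89 s = 5.0315 min ≈ 5.03 min.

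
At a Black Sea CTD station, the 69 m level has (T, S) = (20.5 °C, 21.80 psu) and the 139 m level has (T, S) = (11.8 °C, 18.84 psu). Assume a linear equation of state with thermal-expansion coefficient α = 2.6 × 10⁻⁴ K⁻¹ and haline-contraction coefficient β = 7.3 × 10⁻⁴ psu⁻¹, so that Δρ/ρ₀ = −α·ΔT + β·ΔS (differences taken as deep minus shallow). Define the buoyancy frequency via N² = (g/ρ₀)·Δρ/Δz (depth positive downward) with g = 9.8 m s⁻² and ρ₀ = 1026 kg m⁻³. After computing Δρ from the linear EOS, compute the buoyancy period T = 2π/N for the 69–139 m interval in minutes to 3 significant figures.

ΔT = -8.7 K, ΔS = -2.96 psu (deep − shallow).
Δρ/ρ₀ = −αΔT + βΔS = 2.262 × 10⁻³ − 2.1608 × 10⁻³ = 1.012 × 10⁻⁴, so Δρ ≈ 0.1038 kg m⁻³.
N² = (g/ρ₀)·Δρ/Δz = g·(Δρ/ρ₀)/Δz = 9.8 × 1.012 × 10⁻⁴ / 70 = 1.4168 × 10⁻⁵ s⁻².
N = √(1.4168 × 10⁻⁵) = 3.7640 × 10⁻³ rad s⁻¹ → T = 2π/N = 1.6693 × 10³ s = 27.822 min ≈ 27.8 min.

27.8 min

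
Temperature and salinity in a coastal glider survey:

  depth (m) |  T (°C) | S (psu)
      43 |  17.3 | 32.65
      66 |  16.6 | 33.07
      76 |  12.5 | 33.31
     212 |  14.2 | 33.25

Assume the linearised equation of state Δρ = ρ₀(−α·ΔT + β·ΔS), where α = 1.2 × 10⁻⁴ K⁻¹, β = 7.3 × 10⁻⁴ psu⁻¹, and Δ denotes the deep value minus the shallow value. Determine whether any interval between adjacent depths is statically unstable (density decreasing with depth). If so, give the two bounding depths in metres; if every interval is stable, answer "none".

Evaluate Δρ/ρ₀ = −αΔT + βΔS across each adjacent pair:
  43–66 m: −αΔT+βΔS = −(1.2 × 10⁻⁴)(-0.7)+(7.3 × 10⁻⁴)(+0.42) = 3.9 × 10⁻⁴ → stable
  66–76 m: −αΔT+βΔS = −(1.2 × 10⁻⁴)(-4.1)+(7.3 × 10⁻⁴)(+0.24) = 6.7 × 10⁻⁴ → stable
  76–212 m: −αΔT+βΔS = −(1.2 × 10⁻⁴)(+1.7)+(7.3 × 10⁻⁴)(-0.06) = -2.5 × 10⁻⁴ → UNSTABLE
The 76–212 m interval has Δρ < 0: lighter water underlies denser water.

76–212 m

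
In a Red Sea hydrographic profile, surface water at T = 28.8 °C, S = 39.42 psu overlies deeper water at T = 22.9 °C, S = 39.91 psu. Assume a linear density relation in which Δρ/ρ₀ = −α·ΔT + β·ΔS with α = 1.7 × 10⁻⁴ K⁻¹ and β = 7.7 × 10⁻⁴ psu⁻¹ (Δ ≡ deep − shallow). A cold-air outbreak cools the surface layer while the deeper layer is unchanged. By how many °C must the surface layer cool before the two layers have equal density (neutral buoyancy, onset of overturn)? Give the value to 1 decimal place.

8.1 °C

Neutral buoyancy requires Δρ = 0, i.e. −α(T_deep − T_surf′) + β(S_deep − S_surf) = 0.
T_surf′ = T_deep − (β/α)·ΔS = 22.9 − (7.7 × 10⁻⁴/1.7 × 10⁻⁴)·(+0.49) = 20.681 °C.
Cooling required: 28.8 − (20.681) = 8.119 °C.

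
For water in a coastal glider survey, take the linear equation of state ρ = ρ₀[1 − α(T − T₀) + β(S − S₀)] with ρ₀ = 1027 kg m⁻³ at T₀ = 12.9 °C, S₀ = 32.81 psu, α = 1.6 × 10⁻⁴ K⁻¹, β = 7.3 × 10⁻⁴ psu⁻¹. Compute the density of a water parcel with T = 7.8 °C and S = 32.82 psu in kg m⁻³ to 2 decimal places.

T − T₀ = -5.1 K, S − S₀ = +0.01 psu.
Bracket = 1 − α·(-5.1) + β·(+0.01) = 1 + (8.233 × 10⁻⁴) = 1.0008233.
ρ = 1027 × 1.0008233 = 1027.85 kg m⁻³.

1027.85 kg m⁻³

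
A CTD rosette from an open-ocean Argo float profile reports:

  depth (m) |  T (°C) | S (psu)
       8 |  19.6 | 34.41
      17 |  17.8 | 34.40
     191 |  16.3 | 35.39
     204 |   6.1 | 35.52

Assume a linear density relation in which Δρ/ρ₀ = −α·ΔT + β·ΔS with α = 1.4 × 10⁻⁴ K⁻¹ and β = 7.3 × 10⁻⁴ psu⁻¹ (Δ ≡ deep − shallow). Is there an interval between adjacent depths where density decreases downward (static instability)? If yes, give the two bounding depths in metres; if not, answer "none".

none

Evaluate Δρ/ρ₀ = −αΔT + βΔS across each adjacent pair:
  8–17 m: −αΔT+βΔS = −(1.4 × 10⁻⁴)(-1.8)+(7.3 × 10⁻⁴)(-0.01) = 2.4 × 10⁻⁴ → stable
  17–191 m: −αΔT+βΔS = −(1.4 × 10⁻⁴)(-1.5)+(7.3 × 10⁻⁴)(+0.99) = 9.3 × 10⁻⁴ → stable
  191–204 m: −αΔT+βΔS = −(1.4 × 10⁻⁴)(-10.2)+(7.3 × 10⁻⁴)(+0.13) = 1.5 × 10⁻³ → stable
Every interval has Δρ > 0: the column is stably stratified throughout.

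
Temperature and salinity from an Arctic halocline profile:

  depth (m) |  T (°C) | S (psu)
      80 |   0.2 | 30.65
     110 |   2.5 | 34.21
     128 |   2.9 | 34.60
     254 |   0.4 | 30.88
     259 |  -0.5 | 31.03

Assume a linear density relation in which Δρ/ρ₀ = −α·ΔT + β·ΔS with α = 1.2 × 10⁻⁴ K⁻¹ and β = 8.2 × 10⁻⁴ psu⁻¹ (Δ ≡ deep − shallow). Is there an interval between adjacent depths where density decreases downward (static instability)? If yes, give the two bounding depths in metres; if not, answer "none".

128–254 m

Evaluate Δρ/ρ₀ = −αΔT + βΔS across each adjacent pair:
  80–110 m: −αΔT+βΔS = −(1.2 × 10⁻⁴)(+2.3)+(8.2 × 10⁻⁴)(+3.56) = 2.6 × 10⁻³ → stable
  110–128 m: −αΔT+βΔS = −(1.2 × 10⁻⁴)(+0.4)+(8.2 × 10⁻⁴)(+0.39) = 2.7 × 10⁻⁴ → stable
  128–254 m: −αΔT+βΔS = −(1.2 × 10⁻⁴)(-2.5)+(8.2 × 10⁻⁴)(-3.72) = -2.8 × 10⁻³ → UNSTABLE
  254–259 m: −αΔT+βΔS = −(1.2 × 10⁻⁴)(-0.9)+(8.2 × 10⁻⁴)(+0.15) = 2.3 × 10⁻⁴ → stable
The 128–254 m interval has Δρ < 0: lighter water underlies denser water.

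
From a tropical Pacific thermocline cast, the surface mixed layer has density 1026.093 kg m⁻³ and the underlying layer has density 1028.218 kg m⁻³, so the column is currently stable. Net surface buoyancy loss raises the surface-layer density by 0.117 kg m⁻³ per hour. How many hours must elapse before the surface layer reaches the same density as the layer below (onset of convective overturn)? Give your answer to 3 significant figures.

18.2 hours

Density deficit of the surface layer: 1028.218 − 1026.093 = 2.125 kg m⁻³.
Required change = 2.125 / 0.117 = 18.2 hours.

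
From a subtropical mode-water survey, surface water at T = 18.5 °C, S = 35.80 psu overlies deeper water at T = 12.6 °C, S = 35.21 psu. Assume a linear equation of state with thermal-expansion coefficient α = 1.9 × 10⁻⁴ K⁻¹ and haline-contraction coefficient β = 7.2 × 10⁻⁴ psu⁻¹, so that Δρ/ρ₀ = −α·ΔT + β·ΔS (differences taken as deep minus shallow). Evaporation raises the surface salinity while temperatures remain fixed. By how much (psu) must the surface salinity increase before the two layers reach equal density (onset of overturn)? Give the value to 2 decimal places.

0.97 psu

Neutral buoyancy requires −α(T_deep − T_surf) + β(S_deep − S_surf′) = 0.
S_surf′ = S_deep − (α/β)·ΔT = 35.21 − (1.9 × 10⁻⁴/7.2 × 10⁻⁴)·(-5.9) = 36.7669 psu.
Increase required: 36.7669 − 35.80 = 0.9669 psu.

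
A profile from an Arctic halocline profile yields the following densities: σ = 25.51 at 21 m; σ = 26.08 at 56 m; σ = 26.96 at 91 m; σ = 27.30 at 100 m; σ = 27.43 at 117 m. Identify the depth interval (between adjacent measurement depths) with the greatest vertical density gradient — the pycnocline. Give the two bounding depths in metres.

Compute the density gradient over each adjacent pair:
  21–56 m: Δρ/Δz = 0.57/35 = 0.016 kg m⁻⁴
  56–91 m: Δρ/Δz = 0.88/35 = 0.025 kg m⁻⁴
  91–100 m: Δρ/Δz = 0.34/9 = 0.038 kg m⁻⁴
  100–117 m: Δρ/Δz = 0.13/17 = 7.6 × 10⁻³ kg m⁻⁴
The largest gradient is in the 91–100 m interval — the pycnocline.

91–100 m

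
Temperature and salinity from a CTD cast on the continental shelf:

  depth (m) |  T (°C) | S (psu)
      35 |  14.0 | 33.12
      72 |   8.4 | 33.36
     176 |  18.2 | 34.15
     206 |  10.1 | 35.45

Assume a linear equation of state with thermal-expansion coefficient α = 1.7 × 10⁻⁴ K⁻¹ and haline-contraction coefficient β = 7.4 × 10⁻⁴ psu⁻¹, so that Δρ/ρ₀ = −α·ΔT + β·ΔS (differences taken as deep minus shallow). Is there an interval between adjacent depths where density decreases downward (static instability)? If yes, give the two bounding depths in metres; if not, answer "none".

72–176 m

Evaluate Δρ/ρ₀ = −αΔT + βΔS across each adjacent pair:
  35–72 m: −αΔT+βΔS = −(1.7 × 10⁻⁴)(-5.6)+(7.4 × 10⁻⁴)(+0.24) = 1.1 × 10⁻³ → stable
  72–176 m: −αΔT+βΔS = −(1.7 × 10⁻⁴)(+9.8)+(7.4 × 10⁻⁴)(+0.79) = -1.1 × 10⁻³ → UNSTABLE
  176–206 m: −αΔT+βΔS = −(1.7 × 10⁻⁴)(-8.1)+(7.4 × 10⁻⁴)(+1.30) = 2.3 × 10⁻³ → stable
The 72–176 m interval has Δρ < 0: lighter water underlies denser water.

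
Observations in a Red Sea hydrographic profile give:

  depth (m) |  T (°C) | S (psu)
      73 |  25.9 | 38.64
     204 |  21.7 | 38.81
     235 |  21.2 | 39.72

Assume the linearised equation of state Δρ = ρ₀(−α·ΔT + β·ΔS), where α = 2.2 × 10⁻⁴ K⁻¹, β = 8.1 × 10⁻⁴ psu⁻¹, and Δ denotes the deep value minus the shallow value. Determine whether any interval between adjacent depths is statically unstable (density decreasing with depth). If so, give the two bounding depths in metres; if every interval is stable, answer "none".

none

Evaluate Δρ/ρ₀ = −αΔT + βΔS across each adjacent pair:
  73–204 m: −αΔT+βΔS = −(2.2 × 10⁻⁴)(-4.2)+(8.1 × 10⁻⁴)(+0.17) = 1.1 × 10⁻³ → stable
  204–235 m: −αΔT+βΔS = −(2.2 × 10⁻⁴)(-0.5)+(8.1 × 10⁻⁴)(+0.91) = 8.5 × 10⁻⁴ → stable
Every interval has Δρ > 0: the column is stably stratified throughout.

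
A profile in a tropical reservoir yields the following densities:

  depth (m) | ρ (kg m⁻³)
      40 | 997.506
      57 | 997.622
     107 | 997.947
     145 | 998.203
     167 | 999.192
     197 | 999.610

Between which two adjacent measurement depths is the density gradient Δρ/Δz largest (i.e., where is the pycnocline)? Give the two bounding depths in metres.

Compute the density gradient over each adjacent pair:
  40–57 m: Δρ/Δz = 0.116/17 = 6.8 × 10⁻³ kg m⁻⁴
  57–107 m: Δρ/Δz = 0.325/50 = 6.5 × 10⁻³ kg m⁻⁴
  107–145 m: Δρ/Δz = 0.256/38 = 6.7 × 10⁻³ kg m⁻⁴
  145–167 m: Δρ/Δz = 0.989/22 = 0.045 kg m⁻⁴
  167–197 m: Δρ/Δz = 0.418/30 = 0.014 kg m⁻⁴
The largest gradient is in the 145–167 m interval — the pycnocline.

145–167 m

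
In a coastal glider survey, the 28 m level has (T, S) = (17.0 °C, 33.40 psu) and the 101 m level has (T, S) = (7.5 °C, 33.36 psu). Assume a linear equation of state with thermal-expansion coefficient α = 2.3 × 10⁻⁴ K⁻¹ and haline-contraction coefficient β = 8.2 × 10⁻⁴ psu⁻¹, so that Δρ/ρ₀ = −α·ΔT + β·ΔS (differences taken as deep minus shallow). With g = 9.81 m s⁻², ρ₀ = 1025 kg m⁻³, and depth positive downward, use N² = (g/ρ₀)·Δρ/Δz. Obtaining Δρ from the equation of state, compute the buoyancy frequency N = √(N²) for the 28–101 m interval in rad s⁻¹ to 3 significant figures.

0.0170 rad s⁻¹

ΔT = -9.5 K, ΔS = -0.04 psu (deep − shallow).
Δρ/ρ₀ = −αΔT + βΔS = 2.185 × 10⁻³ − 3.28 × 10⁻⁵ = 2.1522 × 10⁻³, so Δρ ≈ 2.206 kg m⁻³.
N² = (g/ρ₀)·Δρ/Δz = g·(Δρ/ρ₀)/Δz = 9.81 × 2.1522 × 10⁻³ / 73 = 2.8922 × 10⁻⁴ s⁻².
N = √(2.8922 × 10⁻⁴) = 0.017006 rad s⁻¹ ≈ 0.0170 rad s⁻¹.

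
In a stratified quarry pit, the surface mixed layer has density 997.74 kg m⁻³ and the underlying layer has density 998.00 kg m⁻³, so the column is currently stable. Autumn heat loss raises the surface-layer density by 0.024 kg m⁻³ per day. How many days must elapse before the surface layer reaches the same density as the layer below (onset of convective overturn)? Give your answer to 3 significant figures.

10.8 days

Density deficit of the surface layer: 998.00 − 997.74 = 0.26 kg m⁻³.
Required change = 0.26 / 0.024 = 10.8 days.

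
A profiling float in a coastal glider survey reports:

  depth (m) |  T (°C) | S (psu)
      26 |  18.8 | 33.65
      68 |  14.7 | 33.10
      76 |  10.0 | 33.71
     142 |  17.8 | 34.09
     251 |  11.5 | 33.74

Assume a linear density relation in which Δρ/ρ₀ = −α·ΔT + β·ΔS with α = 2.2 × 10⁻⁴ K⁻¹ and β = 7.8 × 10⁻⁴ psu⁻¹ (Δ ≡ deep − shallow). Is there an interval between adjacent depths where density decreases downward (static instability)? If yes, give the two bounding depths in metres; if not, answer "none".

76–142 m

Evaluate Δρ/ρ₀ = −αΔT + βΔS across each adjacent pair:
  26–68 m: −αΔT+βΔS = −(2.2 × 10⁻⁴)(-4.1)+(7.8 × 10⁻⁴)(-0.55) = 4.7 × 10⁻⁴ → stable
  68–76 m: −αΔT+βΔS = −(2.2 × 10⁻⁴)(-4.7)+(7.8 × 10⁻⁴)(+0.61) = 1.5 × 10⁻³ → stable
  76–142 m: −αΔT+βΔS = −(2.2 × 10⁻⁴)(+7.8)+(7.8 × 10⁻⁴)(+0.38) = -1.4 × 10⁻³ → UNSTABLE
  142–251 m: −αΔT+βΔS = −(2.2 × 10⁻⁴)(-6.3)+(7.8 × 10⁻⁴)(-0.35) = 1.1 × 10⁻³ → stable
The 76–142 m interval has Δρ < 0: lighter water underlies denser water.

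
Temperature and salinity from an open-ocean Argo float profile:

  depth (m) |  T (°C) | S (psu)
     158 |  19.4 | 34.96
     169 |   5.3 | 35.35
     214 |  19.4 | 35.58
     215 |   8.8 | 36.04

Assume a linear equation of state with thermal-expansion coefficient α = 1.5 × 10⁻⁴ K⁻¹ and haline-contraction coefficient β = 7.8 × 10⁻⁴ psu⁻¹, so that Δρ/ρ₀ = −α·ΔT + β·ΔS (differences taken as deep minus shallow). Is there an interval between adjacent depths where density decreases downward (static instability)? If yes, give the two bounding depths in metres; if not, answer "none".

Evaluate Δρ/ρ₀ = −αΔT + βΔS across each adjacent pair:
  158–169 m: −αΔT+βΔS = −(1.5 × 10⁻⁴)(-14.1)+(7.8 × 10⁻⁴)(+0.39) = 2.4 × 10⁻³ → stable
  169–214 m: −αΔT+βΔS = −(1.5 × 10⁻⁴)(+14.1)+(7.8 × 10⁻⁴)(+0.23) = -1.9 × 10⁻³ → UNSTABLE
  214–215 m: −αΔT+βΔS = −(1.5 × 10⁻⁴)(-10.6)+(7.8 × 10⁻⁴)(+0.46) = 1.9 × 10⁻³ → stable
The 169–214 m interval has Δρ < 0: lighter water underlies denser water.

169–214 m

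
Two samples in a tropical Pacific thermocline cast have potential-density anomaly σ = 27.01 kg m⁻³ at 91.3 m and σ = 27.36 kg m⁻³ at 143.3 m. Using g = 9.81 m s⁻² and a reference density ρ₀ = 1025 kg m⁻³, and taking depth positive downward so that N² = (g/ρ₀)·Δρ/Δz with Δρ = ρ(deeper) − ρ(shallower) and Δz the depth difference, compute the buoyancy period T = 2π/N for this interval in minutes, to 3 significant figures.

13.0 min

Δρ = 1027.36 − 1027.01 = 0.35 kg m⁻³ over Δz = 143.3 − 91.3 = 52 m.
N² = (9.81/1025) × (0.35/52) = 6.4418 × 10⁻⁵ s⁻².
N = √(6.4418 × 10⁻⁵) = 8.0261 × 10⁻³ rad s⁻¹, so T = 2π/N = 782.84 s = 13.047 min ≈ 13.0 min.
N² > 0, so the interval is statically stable.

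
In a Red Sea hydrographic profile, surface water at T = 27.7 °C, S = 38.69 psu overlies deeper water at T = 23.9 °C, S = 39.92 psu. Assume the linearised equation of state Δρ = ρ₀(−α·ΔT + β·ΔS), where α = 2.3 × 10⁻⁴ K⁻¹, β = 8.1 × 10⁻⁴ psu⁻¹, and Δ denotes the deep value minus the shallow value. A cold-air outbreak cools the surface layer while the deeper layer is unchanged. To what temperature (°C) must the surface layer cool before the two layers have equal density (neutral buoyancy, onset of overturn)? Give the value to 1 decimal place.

Neutral buoyancy requires Δρ = 0, i.e. −α(T_deep − T_surf′) + β(S_deep − S_surf) = 0.
T_surf′ = T_deep − (β/α)·ΔS = 23.9 − (8.1 × 10⁻⁴/2.3 × 10⁻⁴)·(+1.23) = 19.568 °C.
Cooling required: 27.7 − (19.568) = 8.132 °C.

19.6 °C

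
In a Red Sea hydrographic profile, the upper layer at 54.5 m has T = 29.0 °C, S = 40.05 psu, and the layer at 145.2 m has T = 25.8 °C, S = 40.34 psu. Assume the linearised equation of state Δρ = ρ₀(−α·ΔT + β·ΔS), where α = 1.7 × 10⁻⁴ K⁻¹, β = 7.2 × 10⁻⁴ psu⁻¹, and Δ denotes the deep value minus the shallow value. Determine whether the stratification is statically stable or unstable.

ΔT = 25.8 − 29.0 = -3.2 K and ΔS = 40.34 − 40.05 = +0.29 psu (deep − shallow).
−αΔT = 5.44 × 10⁻⁴; βΔS = 2.088 × 10⁻⁴; sum Δρ/ρ₀ = 7.528 × 10⁻⁴.
Δρ/ρ₀ > 0, so Δρ > 0: deeper water is denser → statically stable.

stable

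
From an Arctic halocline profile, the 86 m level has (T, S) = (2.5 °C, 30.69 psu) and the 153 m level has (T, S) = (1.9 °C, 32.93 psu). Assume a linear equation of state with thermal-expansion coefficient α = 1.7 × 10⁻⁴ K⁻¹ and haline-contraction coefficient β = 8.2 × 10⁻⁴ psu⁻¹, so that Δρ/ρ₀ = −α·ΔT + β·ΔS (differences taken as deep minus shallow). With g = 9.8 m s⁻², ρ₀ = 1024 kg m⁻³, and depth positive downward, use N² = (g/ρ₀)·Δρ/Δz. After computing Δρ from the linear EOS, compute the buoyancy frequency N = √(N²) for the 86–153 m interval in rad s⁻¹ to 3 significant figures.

0.0168 rad s⁻¹

ΔT = -0.6 K, ΔS = +2.24 psu (deep − shallow).
Δρ/ρ₀ = −αΔT + βΔS = 1.02 × 10⁻⁴ + 1.8368 × 10⁻³ = 1.9388 × 10⁻³, so Δρ ≈ 1.985 kg m⁻³.
N² = (g/ρ₀)·Δρ/Δz = g·(Δρ/ρ₀)/Δz = 9.8 × 1.9388 × 10⁻³ / 67 = 2.8359 × 10⁻⁴ s⁻².
N = √(2.8359 × 10⁻⁴) = 0.016840 rad s⁻¹ ≈ 0.0168 rad s⁻¹.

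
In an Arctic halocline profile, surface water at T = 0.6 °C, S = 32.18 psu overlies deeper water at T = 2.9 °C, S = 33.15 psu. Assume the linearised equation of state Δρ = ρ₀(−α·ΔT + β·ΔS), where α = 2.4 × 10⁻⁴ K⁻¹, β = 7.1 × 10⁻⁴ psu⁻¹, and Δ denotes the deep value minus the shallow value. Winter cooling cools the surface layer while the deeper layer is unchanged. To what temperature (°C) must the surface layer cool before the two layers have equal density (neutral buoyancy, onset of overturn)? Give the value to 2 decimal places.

Neutral buoyancy requires Δρ = 0, i.e. −α(T_deep − T_surf′) + β(S_deep − S_surf) = 0.
T_surf′ = T_deep − (β/α)·ΔS = 2.9 − (7.1 × 10⁻⁴/2.4 × 10⁻⁴)·(+0.97) = 0.0304 °C.
Cooling required: 0.6 − (0.0304) = 0.5696 °C.

0.03 °C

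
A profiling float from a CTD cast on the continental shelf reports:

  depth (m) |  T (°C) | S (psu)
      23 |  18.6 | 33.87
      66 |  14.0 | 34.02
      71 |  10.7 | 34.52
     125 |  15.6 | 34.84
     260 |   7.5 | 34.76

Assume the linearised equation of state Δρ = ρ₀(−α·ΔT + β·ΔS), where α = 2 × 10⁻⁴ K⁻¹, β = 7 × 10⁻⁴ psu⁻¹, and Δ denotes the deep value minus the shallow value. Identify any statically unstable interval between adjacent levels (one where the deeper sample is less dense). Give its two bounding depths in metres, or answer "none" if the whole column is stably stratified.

71–125 m

Evaluate Δρ/ρ₀ = −αΔT + βΔS across each adjacent pair:
  23–66 m: −αΔT+βΔS = −(2 × 10⁻⁴)(-4.6)+(7 × 10⁻⁴)(+0.15) = 1.0 × 10⁻³ → stable
  66–71 m: −αΔT+βΔS = −(2 × 10⁻⁴)(-3.3)+(7 × 10⁻⁴)(+0.50) = 1.0 × 10⁻³ → stable
  71–125 m: −αΔT+βΔS = −(2 × 10⁻⁴)(+4.9)+(7 × 10⁻⁴)(+0.32) = -7.6 × 10⁻⁴ → UNSTABLE
  125–260 m: −αΔT+βΔS = −(2 × 10⁻⁴)(-8.1)+(7 × 10⁻⁴)(-0.08) = 1.6 × 10⁻³ → stable
The 71–125 m interval has Δρ < 0: lighter water underlies denser water.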